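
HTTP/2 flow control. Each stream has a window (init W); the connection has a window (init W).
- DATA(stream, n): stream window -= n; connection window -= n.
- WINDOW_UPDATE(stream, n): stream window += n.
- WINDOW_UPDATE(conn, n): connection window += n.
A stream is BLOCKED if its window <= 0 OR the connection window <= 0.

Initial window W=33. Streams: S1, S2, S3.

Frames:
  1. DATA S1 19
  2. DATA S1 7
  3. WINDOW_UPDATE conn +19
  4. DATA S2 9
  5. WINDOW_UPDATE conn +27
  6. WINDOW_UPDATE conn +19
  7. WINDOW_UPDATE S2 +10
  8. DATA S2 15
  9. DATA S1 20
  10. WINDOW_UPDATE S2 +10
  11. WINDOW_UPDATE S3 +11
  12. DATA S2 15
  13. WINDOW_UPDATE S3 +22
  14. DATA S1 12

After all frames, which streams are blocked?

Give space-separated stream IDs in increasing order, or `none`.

Op 1: conn=14 S1=14 S2=33 S3=33 blocked=[]
Op 2: conn=7 S1=7 S2=33 S3=33 blocked=[]
Op 3: conn=26 S1=7 S2=33 S3=33 blocked=[]
Op 4: conn=17 S1=7 S2=24 S3=33 blocked=[]
Op 5: conn=44 S1=7 S2=24 S3=33 blocked=[]
Op 6: conn=63 S1=7 S2=24 S3=33 blocked=[]
Op 7: conn=63 S1=7 S2=34 S3=33 blocked=[]
Op 8: conn=48 S1=7 S2=19 S3=33 blocked=[]
Op 9: conn=28 S1=-13 S2=19 S3=33 blocked=[1]
Op 10: conn=28 S1=-13 S2=29 S3=33 blocked=[1]
Op 11: conn=28 S1=-13 S2=29 S3=44 blocked=[1]
Op 12: conn=13 S1=-13 S2=14 S3=44 blocked=[1]
Op 13: conn=13 S1=-13 S2=14 S3=66 blocked=[1]
Op 14: conn=1 S1=-25 S2=14 S3=66 blocked=[1]

Answer: S1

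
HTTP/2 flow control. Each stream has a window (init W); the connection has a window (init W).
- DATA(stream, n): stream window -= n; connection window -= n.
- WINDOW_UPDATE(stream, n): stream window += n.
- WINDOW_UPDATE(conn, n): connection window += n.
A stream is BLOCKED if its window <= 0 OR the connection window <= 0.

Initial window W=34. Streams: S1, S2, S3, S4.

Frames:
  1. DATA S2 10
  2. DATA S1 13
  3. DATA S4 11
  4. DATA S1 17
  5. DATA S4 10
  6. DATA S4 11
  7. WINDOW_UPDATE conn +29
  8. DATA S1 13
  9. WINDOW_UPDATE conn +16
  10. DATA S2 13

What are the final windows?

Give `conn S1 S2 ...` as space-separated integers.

Answer: -19 -9 11 34 2

Derivation:
Op 1: conn=24 S1=34 S2=24 S3=34 S4=34 blocked=[]
Op 2: conn=11 S1=21 S2=24 S3=34 S4=34 blocked=[]
Op 3: conn=0 S1=21 S2=24 S3=34 S4=23 blocked=[1, 2, 3, 4]
Op 4: conn=-17 S1=4 S2=24 S3=34 S4=23 blocked=[1, 2, 3, 4]
Op 5: conn=-27 S1=4 S2=24 S3=34 S4=13 blocked=[1, 2, 3, 4]
Op 6: conn=-38 S1=4 S2=24 S3=34 S4=2 blocked=[1, 2, 3, 4]
Op 7: conn=-9 S1=4 S2=24 S3=34 S4=2 blocked=[1, 2, 3, 4]
Op 8: conn=-22 S1=-9 S2=24 S3=34 S4=2 blocked=[1, 2, 3, 4]
Op 9: conn=-6 S1=-9 S2=24 S3=34 S4=2 blocked=[1, 2, 3, 4]
Op 10: conn=-19 S1=-9 S2=11 S3=34 S4=2 blocked=[1, 2, 3, 4]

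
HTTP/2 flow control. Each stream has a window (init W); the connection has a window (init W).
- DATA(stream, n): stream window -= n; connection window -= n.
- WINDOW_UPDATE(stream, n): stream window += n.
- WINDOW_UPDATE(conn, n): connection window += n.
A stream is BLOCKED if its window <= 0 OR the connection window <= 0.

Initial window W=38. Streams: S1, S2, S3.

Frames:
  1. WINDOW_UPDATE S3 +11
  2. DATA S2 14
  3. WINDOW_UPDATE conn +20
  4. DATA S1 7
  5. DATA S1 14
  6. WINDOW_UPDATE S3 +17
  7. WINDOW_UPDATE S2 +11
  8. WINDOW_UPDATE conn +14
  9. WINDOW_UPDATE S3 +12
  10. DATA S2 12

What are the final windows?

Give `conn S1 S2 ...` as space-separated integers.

Op 1: conn=38 S1=38 S2=38 S3=49 blocked=[]
Op 2: conn=24 S1=38 S2=24 S3=49 blocked=[]
Op 3: conn=44 S1=38 S2=24 S3=49 blocked=[]
Op 4: conn=37 S1=31 S2=24 S3=49 blocked=[]
Op 5: conn=23 S1=17 S2=24 S3=49 blocked=[]
Op 6: conn=23 S1=17 S2=24 S3=66 blocked=[]
Op 7: conn=23 S1=17 S2=35 S3=66 blocked=[]
Op 8: conn=37 S1=17 S2=35 S3=66 blocked=[]
Op 9: conn=37 S1=17 S2=35 S3=78 blocked=[]
Op 10: conn=25 S1=17 S2=23 S3=78 blocked=[]

Answer: 25 17 23 78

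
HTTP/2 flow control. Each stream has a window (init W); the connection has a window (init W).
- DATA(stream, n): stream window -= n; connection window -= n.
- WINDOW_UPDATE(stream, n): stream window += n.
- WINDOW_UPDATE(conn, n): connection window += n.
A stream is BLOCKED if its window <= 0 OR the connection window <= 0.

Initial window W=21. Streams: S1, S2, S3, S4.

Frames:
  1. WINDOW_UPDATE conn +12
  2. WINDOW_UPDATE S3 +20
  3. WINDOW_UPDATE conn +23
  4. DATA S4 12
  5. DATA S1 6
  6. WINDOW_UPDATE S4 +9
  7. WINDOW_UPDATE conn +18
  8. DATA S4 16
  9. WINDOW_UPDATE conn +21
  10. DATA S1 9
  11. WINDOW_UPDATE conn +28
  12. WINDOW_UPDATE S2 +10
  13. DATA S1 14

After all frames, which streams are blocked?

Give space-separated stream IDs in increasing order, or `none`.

Answer: S1

Derivation:
Op 1: conn=33 S1=21 S2=21 S3=21 S4=21 blocked=[]
Op 2: conn=33 S1=21 S2=21 S3=41 S4=21 blocked=[]
Op 3: conn=56 S1=21 S2=21 S3=41 S4=21 blocked=[]
Op 4: conn=44 S1=21 S2=21 S3=41 S4=9 blocked=[]
Op 5: conn=38 S1=15 S2=21 S3=41 S4=9 blocked=[]
Op 6: conn=38 S1=15 S2=21 S3=41 S4=18 blocked=[]
Op 7: conn=56 S1=15 S2=21 S3=41 S4=18 blocked=[]
Op 8: conn=40 S1=15 S2=21 S3=41 S4=2 blocked=[]
Op 9: conn=61 S1=15 S2=21 S3=41 S4=2 blocked=[]
Op 10: conn=52 S1=6 S2=21 S3=41 S4=2 blocked=[]
Op 11: conn=80 S1=6 S2=21 S3=41 S4=2 blocked=[]
Op 12: conn=80 S1=6 S2=31 S3=41 S4=2 blocked=[]
Op 13: conn=66 S1=-8 S2=31 S3=41 S4=2 blocked=[1]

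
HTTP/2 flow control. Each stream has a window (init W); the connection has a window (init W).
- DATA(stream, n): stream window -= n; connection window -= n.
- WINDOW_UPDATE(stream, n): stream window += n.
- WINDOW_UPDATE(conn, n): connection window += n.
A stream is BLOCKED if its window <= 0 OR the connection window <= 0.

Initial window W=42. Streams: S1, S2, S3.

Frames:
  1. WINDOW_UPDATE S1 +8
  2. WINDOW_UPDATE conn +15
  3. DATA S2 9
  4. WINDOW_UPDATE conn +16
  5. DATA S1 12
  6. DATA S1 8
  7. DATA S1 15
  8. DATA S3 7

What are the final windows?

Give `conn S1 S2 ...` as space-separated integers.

Answer: 22 15 33 35

Derivation:
Op 1: conn=42 S1=50 S2=42 S3=42 blocked=[]
Op 2: conn=57 S1=50 S2=42 S3=42 blocked=[]
Op 3: conn=48 S1=50 S2=33 S3=42 blocked=[]
Op 4: conn=64 S1=50 S2=33 S3=42 blocked=[]
Op 5: conn=52 S1=38 S2=33 S3=42 blocked=[]
Op 6: conn=44 S1=30 S2=33 S3=42 blocked=[]
Op 7: conn=29 S1=15 S2=33 S3=42 blocked=[]
Op 8: conn=22 S1=15 S2=33 S3=35 blocked=[]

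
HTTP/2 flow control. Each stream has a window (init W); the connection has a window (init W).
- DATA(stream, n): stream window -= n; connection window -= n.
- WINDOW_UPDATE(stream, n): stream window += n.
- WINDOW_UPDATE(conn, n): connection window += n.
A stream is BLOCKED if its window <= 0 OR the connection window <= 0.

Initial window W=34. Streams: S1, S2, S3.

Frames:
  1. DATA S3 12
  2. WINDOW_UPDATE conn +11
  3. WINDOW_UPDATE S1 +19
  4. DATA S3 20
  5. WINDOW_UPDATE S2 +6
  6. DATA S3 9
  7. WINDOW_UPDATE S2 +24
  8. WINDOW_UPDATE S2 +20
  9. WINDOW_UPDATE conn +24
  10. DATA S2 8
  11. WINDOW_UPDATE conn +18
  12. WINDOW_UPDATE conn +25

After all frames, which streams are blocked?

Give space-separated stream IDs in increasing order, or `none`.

Op 1: conn=22 S1=34 S2=34 S3=22 blocked=[]
Op 2: conn=33 S1=34 S2=34 S3=22 blocked=[]
Op 3: conn=33 S1=53 S2=34 S3=22 blocked=[]
Op 4: conn=13 S1=53 S2=34 S3=2 blocked=[]
Op 5: conn=13 S1=53 S2=40 S3=2 blocked=[]
Op 6: conn=4 S1=53 S2=40 S3=-7 blocked=[3]
Op 7: conn=4 S1=53 S2=64 S3=-7 blocked=[3]
Op 8: conn=4 S1=53 S2=84 S3=-7 blocked=[3]
Op 9: conn=28 S1=53 S2=84 S3=-7 blocked=[3]
Op 10: conn=20 S1=53 S2=76 S3=-7 blocked=[3]
Op 11: conn=38 S1=53 S2=76 S3=-7 blocked=[3]
Op 12: conn=63 S1=53 S2=76 S3=-7 blocked=[3]

Answer: S3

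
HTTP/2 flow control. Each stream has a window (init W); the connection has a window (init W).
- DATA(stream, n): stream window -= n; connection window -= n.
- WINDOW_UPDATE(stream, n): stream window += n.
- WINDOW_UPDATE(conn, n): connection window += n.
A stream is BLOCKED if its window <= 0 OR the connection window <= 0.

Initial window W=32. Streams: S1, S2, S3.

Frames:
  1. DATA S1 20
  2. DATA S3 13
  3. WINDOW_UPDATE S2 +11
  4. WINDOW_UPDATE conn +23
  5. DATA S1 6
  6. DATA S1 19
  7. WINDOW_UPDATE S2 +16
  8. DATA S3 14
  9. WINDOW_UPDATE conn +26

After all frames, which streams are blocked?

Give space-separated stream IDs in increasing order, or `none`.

Answer: S1

Derivation:
Op 1: conn=12 S1=12 S2=32 S3=32 blocked=[]
Op 2: conn=-1 S1=12 S2=32 S3=19 blocked=[1, 2, 3]
Op 3: conn=-1 S1=12 S2=43 S3=19 blocked=[1, 2, 3]
Op 4: conn=22 S1=12 S2=43 S3=19 blocked=[]
Op 5: conn=16 S1=6 S2=43 S3=19 blocked=[]
Op 6: conn=-3 S1=-13 S2=43 S3=19 blocked=[1, 2, 3]
Op 7: conn=-3 S1=-13 S2=59 S3=19 blocked=[1, 2, 3]
Op 8: conn=-17 S1=-13 S2=59 S3=5 blocked=[1, 2, 3]
Op 9: conn=9 S1=-13 S2=59 S3=5 blocked=[1]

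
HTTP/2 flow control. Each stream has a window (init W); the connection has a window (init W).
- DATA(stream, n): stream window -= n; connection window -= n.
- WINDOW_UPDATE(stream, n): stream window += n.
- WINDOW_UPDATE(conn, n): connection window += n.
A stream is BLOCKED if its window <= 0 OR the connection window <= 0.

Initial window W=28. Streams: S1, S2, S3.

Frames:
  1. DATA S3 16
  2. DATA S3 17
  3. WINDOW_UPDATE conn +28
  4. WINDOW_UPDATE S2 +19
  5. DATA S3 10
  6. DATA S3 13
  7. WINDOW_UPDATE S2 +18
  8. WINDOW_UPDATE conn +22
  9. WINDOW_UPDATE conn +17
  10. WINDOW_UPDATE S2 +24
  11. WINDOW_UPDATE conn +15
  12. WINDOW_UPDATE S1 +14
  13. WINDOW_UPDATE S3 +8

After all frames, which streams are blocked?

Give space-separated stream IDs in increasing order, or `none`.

Answer: S3

Derivation:
Op 1: conn=12 S1=28 S2=28 S3=12 blocked=[]
Op 2: conn=-5 S1=28 S2=28 S3=-5 blocked=[1, 2, 3]
Op 3: conn=23 S1=28 S2=28 S3=-5 blocked=[3]
Op 4: conn=23 S1=28 S2=47 S3=-5 blocked=[3]
Op 5: conn=13 S1=28 S2=47 S3=-15 blocked=[3]
Op 6: conn=0 S1=28 S2=47 S3=-28 blocked=[1, 2, 3]
Op 7: conn=0 S1=28 S2=65 S3=-28 blocked=[1, 2, 3]
Op 8: conn=22 S1=28 S2=65 S3=-28 blocked=[3]
Op 9: conn=39 S1=28 S2=65 S3=-28 blocked=[3]
Op 10: conn=39 S1=28 S2=89 S3=-28 blocked=[3]
Op 11: conn=54 S1=28 S2=89 S3=-28 blocked=[3]
Op 12: conn=54 S1=42 S2=89 S3=-28 blocked=[3]
Op 13: conn=54 S1=42 S2=89 S3=-20 blocked=[3]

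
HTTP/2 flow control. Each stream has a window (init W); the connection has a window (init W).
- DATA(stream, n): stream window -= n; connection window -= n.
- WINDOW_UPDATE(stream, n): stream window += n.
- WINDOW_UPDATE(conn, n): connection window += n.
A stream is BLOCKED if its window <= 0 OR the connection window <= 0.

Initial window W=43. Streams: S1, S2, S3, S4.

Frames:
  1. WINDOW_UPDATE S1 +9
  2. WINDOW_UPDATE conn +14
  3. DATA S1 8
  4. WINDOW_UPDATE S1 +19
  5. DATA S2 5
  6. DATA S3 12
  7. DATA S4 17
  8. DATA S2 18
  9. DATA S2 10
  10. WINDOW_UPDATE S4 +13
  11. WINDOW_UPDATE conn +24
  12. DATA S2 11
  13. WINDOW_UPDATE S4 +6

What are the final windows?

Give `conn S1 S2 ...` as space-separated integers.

Answer: 0 63 -1 31 45

Derivation:
Op 1: conn=43 S1=52 S2=43 S3=43 S4=43 blocked=[]
Op 2: conn=57 S1=52 S2=43 S3=43 S4=43 blocked=[]
Op 3: conn=49 S1=44 S2=43 S3=43 S4=43 blocked=[]
Op 4: conn=49 S1=63 S2=43 S3=43 S4=43 blocked=[]
Op 5: conn=44 S1=63 S2=38 S3=43 S4=43 blocked=[]
Op 6: conn=32 S1=63 S2=38 S3=31 S4=43 blocked=[]
Op 7: conn=15 S1=63 S2=38 S3=31 S4=26 blocked=[]
Op 8: conn=-3 S1=63 S2=20 S3=31 S4=26 blocked=[1, 2, 3, 4]
Op 9: conn=-13 S1=63 S2=10 S3=31 S4=26 blocked=[1, 2, 3, 4]
Op 10: conn=-13 S1=63 S2=10 S3=31 S4=39 blocked=[1, 2, 3, 4]
Op 11: conn=11 S1=63 S2=10 S3=31 S4=39 blocked=[]
Op 12: conn=0 S1=63 S2=-1 S3=31 S4=39 blocked=[1, 2, 3, 4]
Op 13: conn=0 S1=63 S2=-1 S3=31 S4=45 blocked=[1, 2, 3, 4]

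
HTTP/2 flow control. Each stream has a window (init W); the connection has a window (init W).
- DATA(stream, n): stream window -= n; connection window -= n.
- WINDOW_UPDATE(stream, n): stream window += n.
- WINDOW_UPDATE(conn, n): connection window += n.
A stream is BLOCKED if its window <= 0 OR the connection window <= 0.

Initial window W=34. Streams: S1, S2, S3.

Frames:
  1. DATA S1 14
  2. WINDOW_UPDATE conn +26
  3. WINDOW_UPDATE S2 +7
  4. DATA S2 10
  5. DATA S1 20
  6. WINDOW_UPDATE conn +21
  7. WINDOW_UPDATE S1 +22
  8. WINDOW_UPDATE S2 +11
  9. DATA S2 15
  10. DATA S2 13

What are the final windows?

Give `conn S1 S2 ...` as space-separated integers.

Answer: 9 22 14 34

Derivation:
Op 1: conn=20 S1=20 S2=34 S3=34 blocked=[]
Op 2: conn=46 S1=20 S2=34 S3=34 blocked=[]
Op 3: conn=46 S1=20 S2=41 S3=34 blocked=[]
Op 4: conn=36 S1=20 S2=31 S3=34 blocked=[]
Op 5: conn=16 S1=0 S2=31 S3=34 blocked=[1]
Op 6: conn=37 S1=0 S2=31 S3=34 blocked=[1]
Op 7: conn=37 S1=22 S2=31 S3=34 blocked=[]
Op 8: conn=37 S1=22 S2=42 S3=34 blocked=[]
Op 9: conn=22 S1=22 S2=27 S3=34 blocked=[]
Op 10: conn=9 S1=22 S2=14 S3=34 blocked=[]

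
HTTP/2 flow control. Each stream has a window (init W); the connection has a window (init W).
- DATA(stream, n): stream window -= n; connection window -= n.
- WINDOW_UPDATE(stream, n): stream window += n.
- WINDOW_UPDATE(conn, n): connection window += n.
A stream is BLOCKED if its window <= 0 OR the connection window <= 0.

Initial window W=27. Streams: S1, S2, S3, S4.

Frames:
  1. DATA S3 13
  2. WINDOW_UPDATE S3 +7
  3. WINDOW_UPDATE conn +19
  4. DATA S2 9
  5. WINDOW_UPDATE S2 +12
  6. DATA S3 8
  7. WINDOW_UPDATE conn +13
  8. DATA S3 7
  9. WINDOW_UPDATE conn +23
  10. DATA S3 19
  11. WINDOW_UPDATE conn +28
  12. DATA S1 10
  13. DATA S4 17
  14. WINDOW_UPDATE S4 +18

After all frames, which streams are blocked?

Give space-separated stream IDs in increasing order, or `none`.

Answer: S3

Derivation:
Op 1: conn=14 S1=27 S2=27 S3=14 S4=27 blocked=[]
Op 2: conn=14 S1=27 S2=27 S3=21 S4=27 blocked=[]
Op 3: conn=33 S1=27 S2=27 S3=21 S4=27 blocked=[]
Op 4: conn=24 S1=27 S2=18 S3=21 S4=27 blocked=[]
Op 5: conn=24 S1=27 S2=30 S3=21 S4=27 blocked=[]
Op 6: conn=16 S1=27 S2=30 S3=13 S4=27 blocked=[]
Op 7: conn=29 S1=27 S2=30 S3=13 S4=27 blocked=[]
Op 8: conn=22 S1=27 S2=30 S3=6 S4=27 blocked=[]
Op 9: conn=45 S1=27 S2=30 S3=6 S4=27 blocked=[]
Op 10: conn=26 S1=27 S2=30 S3=-13 S4=27 blocked=[3]
Op 11: conn=54 S1=27 S2=30 S3=-13 S4=27 blocked=[3]
Op 12: conn=44 S1=17 S2=30 S3=-13 S4=27 blocked=[3]
Op 13: conn=27 S1=17 S2=30 S3=-13 S4=10 blocked=[3]
Op 14: conn=27 S1=17 S2=30 S3=-13 S4=28 blocked=[3]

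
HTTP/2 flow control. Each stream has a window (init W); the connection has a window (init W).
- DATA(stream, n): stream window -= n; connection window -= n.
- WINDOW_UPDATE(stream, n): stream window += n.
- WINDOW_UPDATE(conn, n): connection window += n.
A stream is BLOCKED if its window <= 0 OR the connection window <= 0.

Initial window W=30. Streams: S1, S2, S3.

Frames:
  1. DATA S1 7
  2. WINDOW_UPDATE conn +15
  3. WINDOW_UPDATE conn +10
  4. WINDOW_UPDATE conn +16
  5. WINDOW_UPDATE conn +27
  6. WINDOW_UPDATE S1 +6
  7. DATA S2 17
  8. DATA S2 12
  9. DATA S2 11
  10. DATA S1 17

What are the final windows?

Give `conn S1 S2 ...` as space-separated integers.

Answer: 34 12 -10 30

Derivation:
Op 1: conn=23 S1=23 S2=30 S3=30 blocked=[]
Op 2: conn=38 S1=23 S2=30 S3=30 blocked=[]
Op 3: conn=48 S1=23 S2=30 S3=30 blocked=[]
Op 4: conn=64 S1=23 S2=30 S3=30 blocked=[]
Op 5: conn=91 S1=23 S2=30 S3=30 blocked=[]
Op 6: conn=91 S1=29 S2=30 S3=30 blocked=[]
Op 7: conn=74 S1=29 S2=13 S3=30 blocked=[]
Op 8: conn=62 S1=29 S2=1 S3=30 blocked=[]
Op 9: conn=51 S1=29 S2=-10 S3=30 blocked=[2]
Op 10: conn=34 S1=12 S2=-10 S3=30 blocked=[2]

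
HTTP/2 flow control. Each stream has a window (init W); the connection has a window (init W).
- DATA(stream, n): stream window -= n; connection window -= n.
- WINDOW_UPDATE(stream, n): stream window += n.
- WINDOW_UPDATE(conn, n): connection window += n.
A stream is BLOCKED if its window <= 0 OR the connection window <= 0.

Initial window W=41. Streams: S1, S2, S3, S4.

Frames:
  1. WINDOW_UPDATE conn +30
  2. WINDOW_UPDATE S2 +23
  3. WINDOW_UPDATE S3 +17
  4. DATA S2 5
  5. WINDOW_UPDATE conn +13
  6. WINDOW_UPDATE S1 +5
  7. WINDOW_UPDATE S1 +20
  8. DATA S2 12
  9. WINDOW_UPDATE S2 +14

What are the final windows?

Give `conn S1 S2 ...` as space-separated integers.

Op 1: conn=71 S1=41 S2=41 S3=41 S4=41 blocked=[]
Op 2: conn=71 S1=41 S2=64 S3=41 S4=41 blocked=[]
Op 3: conn=71 S1=41 S2=64 S3=58 S4=41 blocked=[]
Op 4: conn=66 S1=41 S2=59 S3=58 S4=41 blocked=[]
Op 5: conn=79 S1=41 S2=59 S3=58 S4=41 blocked=[]
Op 6: conn=79 S1=46 S2=59 S3=58 S4=41 blocked=[]
Op 7: conn=79 S1=66 S2=59 S3=58 S4=41 blocked=[]
Op 8: conn=67 S1=66 S2=47 S3=58 S4=41 blocked=[]
Op 9: conn=67 S1=66 S2=61 S3=58 S4=41 blocked=[]

Answer: 67 66 61 58 41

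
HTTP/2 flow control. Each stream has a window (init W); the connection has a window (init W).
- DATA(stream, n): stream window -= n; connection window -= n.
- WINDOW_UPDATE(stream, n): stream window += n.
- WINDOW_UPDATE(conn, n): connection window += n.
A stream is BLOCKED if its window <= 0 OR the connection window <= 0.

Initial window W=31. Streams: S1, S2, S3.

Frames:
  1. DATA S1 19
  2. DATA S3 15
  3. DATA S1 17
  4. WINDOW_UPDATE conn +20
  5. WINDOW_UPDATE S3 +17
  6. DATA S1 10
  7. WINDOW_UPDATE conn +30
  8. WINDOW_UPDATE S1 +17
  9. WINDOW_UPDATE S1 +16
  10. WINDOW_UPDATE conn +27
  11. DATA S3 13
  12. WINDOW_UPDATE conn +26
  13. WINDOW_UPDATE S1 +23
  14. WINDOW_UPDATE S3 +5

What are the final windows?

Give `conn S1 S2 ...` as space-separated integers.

Op 1: conn=12 S1=12 S2=31 S3=31 blocked=[]
Op 2: conn=-3 S1=12 S2=31 S3=16 blocked=[1, 2, 3]
Op 3: conn=-20 S1=-5 S2=31 S3=16 blocked=[1, 2, 3]
Op 4: conn=0 S1=-5 S2=31 S3=16 blocked=[1, 2, 3]
Op 5: conn=0 S1=-5 S2=31 S3=33 blocked=[1, 2, 3]
Op 6: conn=-10 S1=-15 S2=31 S3=33 blocked=[1, 2, 3]
Op 7: conn=20 S1=-15 S2=31 S3=33 blocked=[1]
Op 8: conn=20 S1=2 S2=31 S3=33 blocked=[]
Op 9: conn=20 S1=18 S2=31 S3=33 blocked=[]
Op 10: conn=47 S1=18 S2=31 S3=33 blocked=[]
Op 11: conn=34 S1=18 S2=31 S3=20 blocked=[]
Op 12: conn=60 S1=18 S2=31 S3=20 blocked=[]
Op 13: conn=60 S1=41 S2=31 S3=20 blocked=[]
Op 14: conn=60 S1=41 S2=31 S3=25 blocked=[]

Answer: 60 41 31 25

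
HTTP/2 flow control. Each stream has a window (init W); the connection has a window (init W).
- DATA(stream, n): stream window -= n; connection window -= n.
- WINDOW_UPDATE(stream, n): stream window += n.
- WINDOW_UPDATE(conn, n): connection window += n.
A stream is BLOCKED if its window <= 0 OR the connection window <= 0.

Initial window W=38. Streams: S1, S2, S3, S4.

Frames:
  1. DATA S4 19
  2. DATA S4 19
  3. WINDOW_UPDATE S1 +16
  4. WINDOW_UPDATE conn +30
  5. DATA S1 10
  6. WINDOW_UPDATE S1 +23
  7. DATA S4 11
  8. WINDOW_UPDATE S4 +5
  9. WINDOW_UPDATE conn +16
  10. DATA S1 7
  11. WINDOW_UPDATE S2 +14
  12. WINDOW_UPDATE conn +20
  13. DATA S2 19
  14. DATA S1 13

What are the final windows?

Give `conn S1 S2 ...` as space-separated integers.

Answer: 6 47 33 38 -6

Derivation:
Op 1: conn=19 S1=38 S2=38 S3=38 S4=19 blocked=[]
Op 2: conn=0 S1=38 S2=38 S3=38 S4=0 blocked=[1, 2, 3, 4]
Op 3: conn=0 S1=54 S2=38 S3=38 S4=0 blocked=[1, 2, 3, 4]
Op 4: conn=30 S1=54 S2=38 S3=38 S4=0 blocked=[4]
Op 5: conn=20 S1=44 S2=38 S3=38 S4=0 blocked=[4]
Op 6: conn=20 S1=67 S2=38 S3=38 S4=0 blocked=[4]
Op 7: conn=9 S1=67 S2=38 S3=38 S4=-11 blocked=[4]
Op 8: conn=9 S1=67 S2=38 S3=38 S4=-6 blocked=[4]
Op 9: conn=25 S1=67 S2=38 S3=38 S4=-6 blocked=[4]
Op 10: conn=18 S1=60 S2=38 S3=38 S4=-6 blocked=[4]
Op 11: conn=18 S1=60 S2=52 S3=38 S4=-6 blocked=[4]
Op 12: conn=38 S1=60 S2=52 S3=38 S4=-6 blocked=[4]
Op 13: conn=19 S1=60 S2=33 S3=38 S4=-6 blocked=[4]
Op 14: conn=6 S1=47 S2=33 S3=38 S4=-6 blocked=[4]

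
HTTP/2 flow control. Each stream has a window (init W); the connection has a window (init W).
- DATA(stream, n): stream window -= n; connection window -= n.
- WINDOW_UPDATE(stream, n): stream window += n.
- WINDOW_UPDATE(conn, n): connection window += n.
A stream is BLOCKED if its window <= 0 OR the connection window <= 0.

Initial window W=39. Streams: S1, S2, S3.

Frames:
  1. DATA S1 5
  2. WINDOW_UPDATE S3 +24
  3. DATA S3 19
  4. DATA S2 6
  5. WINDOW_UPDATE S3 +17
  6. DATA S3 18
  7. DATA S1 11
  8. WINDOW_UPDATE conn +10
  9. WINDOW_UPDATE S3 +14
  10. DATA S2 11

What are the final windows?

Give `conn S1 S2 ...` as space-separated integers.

Op 1: conn=34 S1=34 S2=39 S3=39 blocked=[]
Op 2: conn=34 S1=34 S2=39 S3=63 blocked=[]
Op 3: conn=15 S1=34 S2=39 S3=44 blocked=[]
Op 4: conn=9 S1=34 S2=33 S3=44 blocked=[]
Op 5: conn=9 S1=34 S2=33 S3=61 blocked=[]
Op 6: conn=-9 S1=34 S2=33 S3=43 blocked=[1, 2, 3]
Op 7: conn=-20 S1=23 S2=33 S3=43 blocked=[1, 2, 3]
Op 8: conn=-10 S1=23 S2=33 S3=43 blocked=[1, 2, 3]
Op 9: conn=-10 S1=23 S2=33 S3=57 blocked=[1, 2, 3]
Op 10: conn=-21 S1=23 S2=22 S3=57 blocked=[1, 2, 3]

Answer: -21 23 22 57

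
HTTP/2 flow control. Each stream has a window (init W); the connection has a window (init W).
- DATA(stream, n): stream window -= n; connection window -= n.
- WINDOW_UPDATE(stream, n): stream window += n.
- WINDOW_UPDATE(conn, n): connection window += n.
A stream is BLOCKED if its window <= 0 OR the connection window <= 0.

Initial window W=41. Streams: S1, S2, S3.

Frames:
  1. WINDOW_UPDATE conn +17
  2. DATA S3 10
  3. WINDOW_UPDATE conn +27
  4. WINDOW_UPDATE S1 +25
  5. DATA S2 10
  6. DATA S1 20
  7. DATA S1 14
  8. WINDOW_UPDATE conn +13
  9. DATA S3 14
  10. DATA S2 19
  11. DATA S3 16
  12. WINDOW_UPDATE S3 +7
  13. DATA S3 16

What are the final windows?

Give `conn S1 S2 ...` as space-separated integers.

Answer: -21 32 12 -8

Derivation:
Op 1: conn=58 S1=41 S2=41 S3=41 blocked=[]
Op 2: conn=48 S1=41 S2=41 S3=31 blocked=[]
Op 3: conn=75 S1=41 S2=41 S3=31 blocked=[]
Op 4: conn=75 S1=66 S2=41 S3=31 blocked=[]
Op 5: conn=65 S1=66 S2=31 S3=31 blocked=[]
Op 6: conn=45 S1=46 S2=31 S3=31 blocked=[]
Op 7: conn=31 S1=32 S2=31 S3=31 blocked=[]
Op 8: conn=44 S1=32 S2=31 S3=31 blocked=[]
Op 9: conn=30 S1=32 S2=31 S3=17 blocked=[]
Op 10: conn=11 S1=32 S2=12 S3=17 blocked=[]
Op 11: conn=-5 S1=32 S2=12 S3=1 blocked=[1, 2, 3]
Op 12: conn=-5 S1=32 S2=12 S3=8 blocked=[1, 2, 3]
Op 13: conn=-21 S1=32 S2=12 S3=-8 blocked=[1, 2, 3]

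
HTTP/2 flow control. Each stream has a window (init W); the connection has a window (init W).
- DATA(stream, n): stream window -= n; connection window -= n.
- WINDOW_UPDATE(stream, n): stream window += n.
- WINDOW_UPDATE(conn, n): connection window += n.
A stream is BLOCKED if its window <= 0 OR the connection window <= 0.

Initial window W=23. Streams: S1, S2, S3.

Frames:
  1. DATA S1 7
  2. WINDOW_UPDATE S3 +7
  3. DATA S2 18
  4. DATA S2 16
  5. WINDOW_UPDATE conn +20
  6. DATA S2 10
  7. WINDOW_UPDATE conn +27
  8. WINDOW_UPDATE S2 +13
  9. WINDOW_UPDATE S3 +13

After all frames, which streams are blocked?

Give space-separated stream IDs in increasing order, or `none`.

Op 1: conn=16 S1=16 S2=23 S3=23 blocked=[]
Op 2: conn=16 S1=16 S2=23 S3=30 blocked=[]
Op 3: conn=-2 S1=16 S2=5 S3=30 blocked=[1, 2, 3]
Op 4: conn=-18 S1=16 S2=-11 S3=30 blocked=[1, 2, 3]
Op 5: conn=2 S1=16 S2=-11 S3=30 blocked=[2]
Op 6: conn=-8 S1=16 S2=-21 S3=30 blocked=[1, 2, 3]
Op 7: conn=19 S1=16 S2=-21 S3=30 blocked=[2]
Op 8: conn=19 S1=16 S2=-8 S3=30 blocked=[2]
Op 9: conn=19 S1=16 S2=-8 S3=43 blocked=[2]

Answer: S2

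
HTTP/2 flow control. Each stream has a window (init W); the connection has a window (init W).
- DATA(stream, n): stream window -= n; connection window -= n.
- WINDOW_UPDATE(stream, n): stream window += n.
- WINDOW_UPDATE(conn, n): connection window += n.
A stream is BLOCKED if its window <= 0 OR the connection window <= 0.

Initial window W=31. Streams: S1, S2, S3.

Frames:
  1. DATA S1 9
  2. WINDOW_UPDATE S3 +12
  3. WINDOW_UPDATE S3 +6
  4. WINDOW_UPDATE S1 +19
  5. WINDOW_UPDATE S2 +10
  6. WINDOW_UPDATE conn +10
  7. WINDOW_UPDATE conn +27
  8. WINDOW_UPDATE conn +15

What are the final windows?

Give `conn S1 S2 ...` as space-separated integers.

Op 1: conn=22 S1=22 S2=31 S3=31 blocked=[]
Op 2: conn=22 S1=22 S2=31 S3=43 blocked=[]
Op 3: conn=22 S1=22 S2=31 S3=49 blocked=[]
Op 4: conn=22 S1=41 S2=31 S3=49 blocked=[]
Op 5: conn=22 S1=41 S2=41 S3=49 blocked=[]
Op 6: conn=32 S1=41 S2=41 S3=49 blocked=[]
Op 7: conn=59 S1=41 S2=41 S3=49 blocked=[]
Op 8: conn=74 S1=41 S2=41 S3=49 blocked=[]

Answer: 74 41 41 49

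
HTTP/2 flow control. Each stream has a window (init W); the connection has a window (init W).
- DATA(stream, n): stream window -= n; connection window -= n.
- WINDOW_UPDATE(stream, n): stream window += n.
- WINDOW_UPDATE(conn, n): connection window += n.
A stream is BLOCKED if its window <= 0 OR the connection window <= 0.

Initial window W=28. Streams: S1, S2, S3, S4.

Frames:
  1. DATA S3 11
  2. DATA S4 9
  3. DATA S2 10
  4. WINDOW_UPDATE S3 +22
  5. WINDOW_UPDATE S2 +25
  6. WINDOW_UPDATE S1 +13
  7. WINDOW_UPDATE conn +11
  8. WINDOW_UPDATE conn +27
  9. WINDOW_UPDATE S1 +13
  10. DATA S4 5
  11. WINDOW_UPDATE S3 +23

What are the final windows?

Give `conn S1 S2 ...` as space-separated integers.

Op 1: conn=17 S1=28 S2=28 S3=17 S4=28 blocked=[]
Op 2: conn=8 S1=28 S2=28 S3=17 S4=19 blocked=[]
Op 3: conn=-2 S1=28 S2=18 S3=17 S4=19 blocked=[1, 2, 3, 4]
Op 4: conn=-2 S1=28 S2=18 S3=39 S4=19 blocked=[1, 2, 3, 4]
Op 5: conn=-2 S1=28 S2=43 S3=39 S4=19 blocked=[1, 2, 3, 4]
Op 6: conn=-2 S1=41 S2=43 S3=39 S4=19 blocked=[1, 2, 3, 4]
Op 7: conn=9 S1=41 S2=43 S3=39 S4=19 blocked=[]
Op 8: conn=36 S1=41 S2=43 S3=39 S4=19 blocked=[]
Op 9: conn=36 S1=54 S2=43 S3=39 S4=19 blocked=[]
Op 10: conn=31 S1=54 S2=43 S3=39 S4=14 blocked=[]
Op 11: conn=31 S1=54 S2=43 S3=62 S4=14 blocked=[]

Answer: 31 54 43 62 14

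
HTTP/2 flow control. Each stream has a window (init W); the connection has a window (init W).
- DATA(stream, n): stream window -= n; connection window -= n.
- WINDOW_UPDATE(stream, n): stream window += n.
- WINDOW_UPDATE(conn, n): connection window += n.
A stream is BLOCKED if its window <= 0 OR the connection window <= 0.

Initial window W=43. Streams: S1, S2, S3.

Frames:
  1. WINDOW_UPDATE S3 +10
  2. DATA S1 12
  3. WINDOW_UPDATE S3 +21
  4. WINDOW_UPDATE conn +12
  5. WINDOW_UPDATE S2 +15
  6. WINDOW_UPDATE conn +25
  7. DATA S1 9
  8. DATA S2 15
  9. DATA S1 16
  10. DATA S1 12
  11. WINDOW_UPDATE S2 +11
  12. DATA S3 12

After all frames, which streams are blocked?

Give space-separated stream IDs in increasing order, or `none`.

Op 1: conn=43 S1=43 S2=43 S3=53 blocked=[]
Op 2: conn=31 S1=31 S2=43 S3=53 blocked=[]
Op 3: conn=31 S1=31 S2=43 S3=74 blocked=[]
Op 4: conn=43 S1=31 S2=43 S3=74 blocked=[]
Op 5: conn=43 S1=31 S2=58 S3=74 blocked=[]
Op 6: conn=68 S1=31 S2=58 S3=74 blocked=[]
Op 7: conn=59 S1=22 S2=58 S3=74 blocked=[]
Op 8: conn=44 S1=22 S2=43 S3=74 blocked=[]
Op 9: conn=28 S1=6 S2=43 S3=74 blocked=[]
Op 10: conn=16 S1=-6 S2=43 S3=74 blocked=[1]
Op 11: conn=16 S1=-6 S2=54 S3=74 blocked=[1]
Op 12: conn=4 S1=-6 S2=54 S3=62 blocked=[1]

Answer: S1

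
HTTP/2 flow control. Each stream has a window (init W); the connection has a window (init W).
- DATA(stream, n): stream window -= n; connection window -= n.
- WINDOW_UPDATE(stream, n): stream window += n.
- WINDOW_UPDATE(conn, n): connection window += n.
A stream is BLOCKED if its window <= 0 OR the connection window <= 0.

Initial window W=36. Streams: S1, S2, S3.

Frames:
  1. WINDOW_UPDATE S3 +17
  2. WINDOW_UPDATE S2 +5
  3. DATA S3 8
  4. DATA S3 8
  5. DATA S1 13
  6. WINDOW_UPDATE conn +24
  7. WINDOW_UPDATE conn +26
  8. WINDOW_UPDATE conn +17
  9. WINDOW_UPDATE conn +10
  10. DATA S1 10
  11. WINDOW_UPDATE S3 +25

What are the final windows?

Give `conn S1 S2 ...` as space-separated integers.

Answer: 74 13 41 62

Derivation:
Op 1: conn=36 S1=36 S2=36 S3=53 blocked=[]
Op 2: conn=36 S1=36 S2=41 S3=53 blocked=[]
Op 3: conn=28 S1=36 S2=41 S3=45 blocked=[]
Op 4: conn=20 S1=36 S2=41 S3=37 blocked=[]
Op 5: conn=7 S1=23 S2=41 S3=37 blocked=[]
Op 6: conn=31 S1=23 S2=41 S3=37 blocked=[]
Op 7: conn=57 S1=23 S2=41 S3=37 blocked=[]
Op 8: conn=74 S1=23 S2=41 S3=37 blocked=[]
Op 9: conn=84 S1=23 S2=41 S3=37 blocked=[]
Op 10: conn=74 S1=13 S2=41 S3=37 blocked=[]
Op 11: conn=74 S1=13 S2=41 S3=62 blocked=[]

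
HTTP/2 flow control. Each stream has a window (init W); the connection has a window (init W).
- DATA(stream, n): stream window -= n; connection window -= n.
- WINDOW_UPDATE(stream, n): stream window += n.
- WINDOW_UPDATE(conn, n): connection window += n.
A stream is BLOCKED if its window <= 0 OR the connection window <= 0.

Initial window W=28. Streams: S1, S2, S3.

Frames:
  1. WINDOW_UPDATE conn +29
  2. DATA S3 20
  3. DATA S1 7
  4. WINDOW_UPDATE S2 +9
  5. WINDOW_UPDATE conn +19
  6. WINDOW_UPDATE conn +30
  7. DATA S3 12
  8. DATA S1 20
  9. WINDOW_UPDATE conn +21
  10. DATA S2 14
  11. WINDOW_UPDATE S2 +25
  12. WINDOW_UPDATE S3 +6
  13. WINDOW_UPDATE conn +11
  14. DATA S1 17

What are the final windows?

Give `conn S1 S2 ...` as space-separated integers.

Answer: 48 -16 48 2

Derivation:
Op 1: conn=57 S1=28 S2=28 S3=28 blocked=[]
Op 2: conn=37 S1=28 S2=28 S3=8 blocked=[]
Op 3: conn=30 S1=21 S2=28 S3=8 blocked=[]
Op 4: conn=30 S1=21 S2=37 S3=8 blocked=[]
Op 5: conn=49 S1=21 S2=37 S3=8 blocked=[]
Op 6: conn=79 S1=21 S2=37 S3=8 blocked=[]
Op 7: conn=67 S1=21 S2=37 S3=-4 blocked=[3]
Op 8: conn=47 S1=1 S2=37 S3=-4 blocked=[3]
Op 9: conn=68 S1=1 S2=37 S3=-4 blocked=[3]
Op 10: conn=54 S1=1 S2=23 S3=-4 blocked=[3]
Op 11: conn=54 S1=1 S2=48 S3=-4 blocked=[3]
Op 12: conn=54 S1=1 S2=48 S3=2 blocked=[]
Op 13: conn=65 S1=1 S2=48 S3=2 blocked=[]
Op 14: conn=48 S1=-16 S2=48 S3=2 blocked=[1]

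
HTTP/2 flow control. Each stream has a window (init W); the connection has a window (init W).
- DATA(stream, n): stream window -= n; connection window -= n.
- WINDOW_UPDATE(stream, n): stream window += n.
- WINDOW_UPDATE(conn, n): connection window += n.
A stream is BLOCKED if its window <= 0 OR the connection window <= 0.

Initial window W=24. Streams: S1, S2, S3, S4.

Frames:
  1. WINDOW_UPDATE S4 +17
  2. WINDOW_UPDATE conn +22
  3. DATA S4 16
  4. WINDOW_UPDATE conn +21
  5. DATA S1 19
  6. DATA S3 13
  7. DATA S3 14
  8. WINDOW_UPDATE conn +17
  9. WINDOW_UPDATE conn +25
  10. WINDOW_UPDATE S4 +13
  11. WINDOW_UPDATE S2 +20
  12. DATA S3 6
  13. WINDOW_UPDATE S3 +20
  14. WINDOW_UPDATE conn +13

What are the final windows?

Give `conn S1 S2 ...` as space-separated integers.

Op 1: conn=24 S1=24 S2=24 S3=24 S4=41 blocked=[]
Op 2: conn=46 S1=24 S2=24 S3=24 S4=41 blocked=[]
Op 3: conn=30 S1=24 S2=24 S3=24 S4=25 blocked=[]
Op 4: conn=51 S1=24 S2=24 S3=24 S4=25 blocked=[]
Op 5: conn=32 S1=5 S2=24 S3=24 S4=25 blocked=[]
Op 6: conn=19 S1=5 S2=24 S3=11 S4=25 blocked=[]
Op 7: conn=5 S1=5 S2=24 S3=-3 S4=25 blocked=[3]
Op 8: conn=22 S1=5 S2=24 S3=-3 S4=25 blocked=[3]
Op 9: conn=47 S1=5 S2=24 S3=-3 S4=25 blocked=[3]
Op 10: conn=47 S1=5 S2=24 S3=-3 S4=38 blocked=[3]
Op 11: conn=47 S1=5 S2=44 S3=-3 S4=38 blocked=[3]
Op 12: conn=41 S1=5 S2=44 S3=-9 S4=38 blocked=[3]
Op 13: conn=41 S1=5 S2=44 S3=11 S4=38 blocked=[]
Op 14: conn=54 S1=5 S2=44 S3=11 S4=38 blocked=[]

Answer: 54 5 44 11 38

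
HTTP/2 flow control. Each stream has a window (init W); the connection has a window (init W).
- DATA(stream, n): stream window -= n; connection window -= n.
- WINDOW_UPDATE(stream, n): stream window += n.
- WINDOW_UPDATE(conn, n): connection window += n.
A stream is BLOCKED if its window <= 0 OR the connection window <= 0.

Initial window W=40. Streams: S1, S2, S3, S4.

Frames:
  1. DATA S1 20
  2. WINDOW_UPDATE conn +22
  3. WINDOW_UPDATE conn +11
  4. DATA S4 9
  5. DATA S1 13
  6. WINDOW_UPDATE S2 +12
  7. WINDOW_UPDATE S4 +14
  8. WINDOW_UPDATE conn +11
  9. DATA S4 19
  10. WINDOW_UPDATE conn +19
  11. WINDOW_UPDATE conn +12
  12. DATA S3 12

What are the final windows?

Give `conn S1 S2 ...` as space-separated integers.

Op 1: conn=20 S1=20 S2=40 S3=40 S4=40 blocked=[]
Op 2: conn=42 S1=20 S2=40 S3=40 S4=40 blocked=[]
Op 3: conn=53 S1=20 S2=40 S3=40 S4=40 blocked=[]
Op 4: conn=44 S1=20 S2=40 S3=40 S4=31 blocked=[]
Op 5: conn=31 S1=7 S2=40 S3=40 S4=31 blocked=[]
Op 6: conn=31 S1=7 S2=52 S3=40 S4=31 blocked=[]
Op 7: conn=31 S1=7 S2=52 S3=40 S4=45 blocked=[]
Op 8: conn=42 S1=7 S2=52 S3=40 S4=45 blocked=[]
Op 9: conn=23 S1=7 S2=52 S3=40 S4=26 blocked=[]
Op 10: conn=42 S1=7 S2=52 S3=40 S4=26 blocked=[]
Op 11: conn=54 S1=7 S2=52 S3=40 S4=26 blocked=[]
Op 12: conn=42 S1=7 S2=52 S3=28 S4=26 blocked=[]

Answer: 42 7 52 28 26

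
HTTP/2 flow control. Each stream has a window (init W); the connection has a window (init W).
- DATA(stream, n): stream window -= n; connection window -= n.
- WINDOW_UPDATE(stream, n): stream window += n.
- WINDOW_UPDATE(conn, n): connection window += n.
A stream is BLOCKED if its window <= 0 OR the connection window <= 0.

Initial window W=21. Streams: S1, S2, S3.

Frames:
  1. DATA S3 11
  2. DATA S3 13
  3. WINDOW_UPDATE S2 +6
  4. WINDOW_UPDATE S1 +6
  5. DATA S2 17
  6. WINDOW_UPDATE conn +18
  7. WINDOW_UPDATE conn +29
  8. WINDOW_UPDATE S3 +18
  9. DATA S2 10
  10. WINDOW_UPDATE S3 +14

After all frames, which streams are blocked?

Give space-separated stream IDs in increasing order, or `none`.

Answer: S2

Derivation:
Op 1: conn=10 S1=21 S2=21 S3=10 blocked=[]
Op 2: conn=-3 S1=21 S2=21 S3=-3 blocked=[1, 2, 3]
Op 3: conn=-3 S1=21 S2=27 S3=-3 blocked=[1, 2, 3]
Op 4: conn=-3 S1=27 S2=27 S3=-3 blocked=[1, 2, 3]
Op 5: conn=-20 S1=27 S2=10 S3=-3 blocked=[1, 2, 3]
Op 6: conn=-2 S1=27 S2=10 S3=-3 blocked=[1, 2, 3]
Op 7: conn=27 S1=27 S2=10 S3=-3 blocked=[3]
Op 8: conn=27 S1=27 S2=10 S3=15 blocked=[]
Op 9: conn=17 S1=27 S2=0 S3=15 blocked=[2]
Op 10: conn=17 S1=27 S2=0 S3=29 blocked=[2]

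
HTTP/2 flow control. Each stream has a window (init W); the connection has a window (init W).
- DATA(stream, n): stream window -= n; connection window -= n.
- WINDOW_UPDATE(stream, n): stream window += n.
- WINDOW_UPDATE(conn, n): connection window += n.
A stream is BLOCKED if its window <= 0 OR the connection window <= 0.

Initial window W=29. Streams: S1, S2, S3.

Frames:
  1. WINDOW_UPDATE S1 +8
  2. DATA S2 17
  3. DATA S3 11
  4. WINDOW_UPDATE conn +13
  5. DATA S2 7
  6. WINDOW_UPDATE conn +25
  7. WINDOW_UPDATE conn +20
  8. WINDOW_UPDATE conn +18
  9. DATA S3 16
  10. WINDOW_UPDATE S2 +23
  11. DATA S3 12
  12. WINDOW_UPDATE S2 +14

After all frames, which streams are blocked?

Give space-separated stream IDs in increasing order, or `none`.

Answer: S3

Derivation:
Op 1: conn=29 S1=37 S2=29 S3=29 blocked=[]
Op 2: conn=12 S1=37 S2=12 S3=29 blocked=[]
Op 3: conn=1 S1=37 S2=12 S3=18 blocked=[]
Op 4: conn=14 S1=37 S2=12 S3=18 blocked=[]
Op 5: conn=7 S1=37 S2=5 S3=18 blocked=[]
Op 6: conn=32 S1=37 S2=5 S3=18 blocked=[]
Op 7: conn=52 S1=37 S2=5 S3=18 blocked=[]
Op 8: conn=70 S1=37 S2=5 S3=18 blocked=[]
Op 9: conn=54 S1=37 S2=5 S3=2 blocked=[]
Op 10: conn=54 S1=37 S2=28 S3=2 blocked=[]
Op 11: conn=42 S1=37 S2=28 S3=-10 blocked=[3]
Op 12: conn=42 S1=37 S2=42 S3=-10 blocked=[3]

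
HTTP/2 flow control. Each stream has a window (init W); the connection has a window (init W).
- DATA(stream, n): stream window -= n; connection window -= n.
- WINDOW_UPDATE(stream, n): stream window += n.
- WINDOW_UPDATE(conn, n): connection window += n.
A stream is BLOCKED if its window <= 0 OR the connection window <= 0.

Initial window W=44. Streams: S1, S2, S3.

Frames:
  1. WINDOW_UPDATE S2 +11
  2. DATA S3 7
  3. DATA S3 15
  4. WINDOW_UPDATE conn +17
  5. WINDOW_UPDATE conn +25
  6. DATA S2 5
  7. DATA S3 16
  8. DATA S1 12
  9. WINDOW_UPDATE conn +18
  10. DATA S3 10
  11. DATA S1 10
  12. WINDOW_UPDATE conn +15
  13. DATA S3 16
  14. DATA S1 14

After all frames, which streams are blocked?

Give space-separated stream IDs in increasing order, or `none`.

Answer: S3

Derivation:
Op 1: conn=44 S1=44 S2=55 S3=44 blocked=[]
Op 2: conn=37 S1=44 S2=55 S3=37 blocked=[]
Op 3: conn=22 S1=44 S2=55 S3=22 blocked=[]
Op 4: conn=39 S1=44 S2=55 S3=22 blocked=[]
Op 5: conn=64 S1=44 S2=55 S3=22 blocked=[]
Op 6: conn=59 S1=44 S2=50 S3=22 blocked=[]
Op 7: conn=43 S1=44 S2=50 S3=6 blocked=[]
Op 8: conn=31 S1=32 S2=50 S3=6 blocked=[]
Op 9: conn=49 S1=32 S2=50 S3=6 blocked=[]
Op 10: conn=39 S1=32 S2=50 S3=-4 blocked=[3]
Op 11: conn=29 S1=22 S2=50 S3=-4 blocked=[3]
Op 12: conn=44 S1=22 S2=50 S3=-4 blocked=[3]
Op 13: conn=28 S1=22 S2=50 S3=-20 blocked=[3]
Op 14: conn=14 S1=8 S2=50 S3=-20 blocked=[3]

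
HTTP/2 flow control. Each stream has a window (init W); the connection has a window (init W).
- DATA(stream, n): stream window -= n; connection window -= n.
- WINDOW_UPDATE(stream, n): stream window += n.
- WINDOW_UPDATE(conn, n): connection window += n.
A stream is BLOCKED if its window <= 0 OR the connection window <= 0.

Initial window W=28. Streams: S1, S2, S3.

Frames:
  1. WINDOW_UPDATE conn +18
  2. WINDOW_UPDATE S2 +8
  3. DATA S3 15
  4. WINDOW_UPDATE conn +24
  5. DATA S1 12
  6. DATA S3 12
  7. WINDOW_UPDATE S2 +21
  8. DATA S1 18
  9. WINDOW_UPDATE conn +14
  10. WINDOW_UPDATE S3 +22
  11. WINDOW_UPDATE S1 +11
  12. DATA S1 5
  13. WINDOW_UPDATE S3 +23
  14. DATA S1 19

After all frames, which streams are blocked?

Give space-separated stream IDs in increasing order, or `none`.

Answer: S1

Derivation:
Op 1: conn=46 S1=28 S2=28 S3=28 blocked=[]
Op 2: conn=46 S1=28 S2=36 S3=28 blocked=[]
Op 3: conn=31 S1=28 S2=36 S3=13 blocked=[]
Op 4: conn=55 S1=28 S2=36 S3=13 blocked=[]
Op 5: conn=43 S1=16 S2=36 S3=13 blocked=[]
Op 6: conn=31 S1=16 S2=36 S3=1 blocked=[]
Op 7: conn=31 S1=16 S2=57 S3=1 blocked=[]
Op 8: conn=13 S1=-2 S2=57 S3=1 blocked=[1]
Op 9: conn=27 S1=-2 S2=57 S3=1 blocked=[1]
Op 10: conn=27 S1=-2 S2=57 S3=23 blocked=[1]
Op 11: conn=27 S1=9 S2=57 S3=23 blocked=[]
Op 12: conn=22 S1=4 S2=57 S3=23 blocked=[]
Op 13: conn=22 S1=4 S2=57 S3=46 blocked=[]
Op 14: conn=3 S1=-15 S2=57 S3=46 blocked=[1]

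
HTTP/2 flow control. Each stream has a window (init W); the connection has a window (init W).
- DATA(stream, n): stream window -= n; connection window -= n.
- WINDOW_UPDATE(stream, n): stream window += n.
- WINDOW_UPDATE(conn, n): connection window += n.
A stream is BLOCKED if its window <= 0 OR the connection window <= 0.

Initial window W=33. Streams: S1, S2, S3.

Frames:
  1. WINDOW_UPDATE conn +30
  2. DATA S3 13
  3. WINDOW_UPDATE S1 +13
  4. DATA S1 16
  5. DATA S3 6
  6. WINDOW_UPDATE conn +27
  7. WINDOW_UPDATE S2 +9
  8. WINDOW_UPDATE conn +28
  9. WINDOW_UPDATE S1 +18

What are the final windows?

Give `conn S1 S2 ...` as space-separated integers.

Answer: 83 48 42 14

Derivation:
Op 1: conn=63 S1=33 S2=33 S3=33 blocked=[]
Op 2: conn=50 S1=33 S2=33 S3=20 blocked=[]
Op 3: conn=50 S1=46 S2=33 S3=20 blocked=[]
Op 4: conn=34 S1=30 S2=33 S3=20 blocked=[]
Op 5: conn=28 S1=30 S2=33 S3=14 blocked=[]
Op 6: conn=55 S1=30 S2=33 S3=14 blocked=[]
Op 7: conn=55 S1=30 S2=42 S3=14 blocked=[]
Op 8: conn=83 S1=30 S2=42 S3=14 blocked=[]
Op 9: conn=83 S1=48 S2=42 S3=14 blocked=[]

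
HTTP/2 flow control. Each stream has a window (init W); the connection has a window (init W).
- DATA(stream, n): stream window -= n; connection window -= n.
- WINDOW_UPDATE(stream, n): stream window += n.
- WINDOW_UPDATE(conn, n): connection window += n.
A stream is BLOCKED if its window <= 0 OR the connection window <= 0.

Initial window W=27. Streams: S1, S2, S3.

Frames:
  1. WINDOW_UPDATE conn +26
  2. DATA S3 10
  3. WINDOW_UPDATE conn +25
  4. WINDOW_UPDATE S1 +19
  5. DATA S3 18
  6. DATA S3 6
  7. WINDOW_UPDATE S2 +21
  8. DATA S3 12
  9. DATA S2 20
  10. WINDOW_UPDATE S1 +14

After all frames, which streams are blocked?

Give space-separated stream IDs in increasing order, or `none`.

Op 1: conn=53 S1=27 S2=27 S3=27 blocked=[]
Op 2: conn=43 S1=27 S2=27 S3=17 blocked=[]
Op 3: conn=68 S1=27 S2=27 S3=17 blocked=[]
Op 4: conn=68 S1=46 S2=27 S3=17 blocked=[]
Op 5: conn=50 S1=46 S2=27 S3=-1 blocked=[3]
Op 6: conn=44 S1=46 S2=27 S3=-7 blocked=[3]
Op 7: conn=44 S1=46 S2=48 S3=-7 blocked=[3]
Op 8: conn=32 S1=46 S2=48 S3=-19 blocked=[3]
Op 9: conn=12 S1=46 S2=28 S3=-19 blocked=[3]
Op 10: conn=12 S1=60 S2=28 S3=-19 blocked=[3]

Answer: S3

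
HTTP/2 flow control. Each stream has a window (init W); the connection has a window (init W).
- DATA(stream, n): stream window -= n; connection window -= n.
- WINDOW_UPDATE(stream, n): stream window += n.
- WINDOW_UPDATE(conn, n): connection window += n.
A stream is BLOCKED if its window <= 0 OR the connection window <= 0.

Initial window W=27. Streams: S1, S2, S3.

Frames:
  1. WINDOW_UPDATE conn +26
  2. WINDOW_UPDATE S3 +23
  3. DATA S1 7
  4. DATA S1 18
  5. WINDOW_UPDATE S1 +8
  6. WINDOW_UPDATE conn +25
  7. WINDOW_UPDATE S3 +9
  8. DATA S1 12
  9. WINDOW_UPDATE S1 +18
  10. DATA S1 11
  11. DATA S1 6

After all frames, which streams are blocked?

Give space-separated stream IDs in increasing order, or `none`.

Op 1: conn=53 S1=27 S2=27 S3=27 blocked=[]
Op 2: conn=53 S1=27 S2=27 S3=50 blocked=[]
Op 3: conn=46 S1=20 S2=27 S3=50 blocked=[]
Op 4: conn=28 S1=2 S2=27 S3=50 blocked=[]
Op 5: conn=28 S1=10 S2=27 S3=50 blocked=[]
Op 6: conn=53 S1=10 S2=27 S3=50 blocked=[]
Op 7: conn=53 S1=10 S2=27 S3=59 blocked=[]
Op 8: conn=41 S1=-2 S2=27 S3=59 blocked=[1]
Op 9: conn=41 S1=16 S2=27 S3=59 blocked=[]
Op 10: conn=30 S1=5 S2=27 S3=59 blocked=[]
Op 11: conn=24 S1=-1 S2=27 S3=59 blocked=[1]

Answer: S1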